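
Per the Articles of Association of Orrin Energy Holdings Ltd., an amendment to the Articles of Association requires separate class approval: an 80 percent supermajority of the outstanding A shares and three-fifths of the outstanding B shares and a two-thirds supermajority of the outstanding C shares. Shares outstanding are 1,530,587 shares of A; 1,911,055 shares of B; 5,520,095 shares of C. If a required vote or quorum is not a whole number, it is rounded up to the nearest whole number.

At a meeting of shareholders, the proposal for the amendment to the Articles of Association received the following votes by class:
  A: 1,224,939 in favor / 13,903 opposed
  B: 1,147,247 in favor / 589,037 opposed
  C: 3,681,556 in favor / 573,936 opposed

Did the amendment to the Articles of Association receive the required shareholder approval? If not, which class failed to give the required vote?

Approved — every class gave the required vote.

A: 4/5 of 1530587 = 1224469.60, rounded up to 1224470; 1,224,470 required, 1,224,939 in favor — approved.
B: 3/5 of 1911055 = 1146633; 1,146,633 required, 1,147,247 in favor — approved.
C: 2/3 of 5520095 = 3680063.33, rounded up to 3680064; 3,680,064 required, 3,681,556 in favor — approved.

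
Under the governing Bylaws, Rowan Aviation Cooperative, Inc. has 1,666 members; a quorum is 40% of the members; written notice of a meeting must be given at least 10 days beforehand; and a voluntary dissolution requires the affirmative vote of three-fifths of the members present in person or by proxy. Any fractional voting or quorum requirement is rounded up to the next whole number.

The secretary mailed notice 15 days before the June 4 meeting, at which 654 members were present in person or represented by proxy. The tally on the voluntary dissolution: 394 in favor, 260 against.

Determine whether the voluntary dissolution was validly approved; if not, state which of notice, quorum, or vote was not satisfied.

Invalid — quorum requirement not satisfied.

Notice: 15 days given; 10 required. Satisfied.
Quorum: 40% of 1,666 = 666.40, rounded up to 667; 654 present. Not satisfied.
Vote: requires three-fifths of those present (654); 3/5 of 654 = 392.40, rounded up to 393, so 393 needed; 394 in favor. Satisfied.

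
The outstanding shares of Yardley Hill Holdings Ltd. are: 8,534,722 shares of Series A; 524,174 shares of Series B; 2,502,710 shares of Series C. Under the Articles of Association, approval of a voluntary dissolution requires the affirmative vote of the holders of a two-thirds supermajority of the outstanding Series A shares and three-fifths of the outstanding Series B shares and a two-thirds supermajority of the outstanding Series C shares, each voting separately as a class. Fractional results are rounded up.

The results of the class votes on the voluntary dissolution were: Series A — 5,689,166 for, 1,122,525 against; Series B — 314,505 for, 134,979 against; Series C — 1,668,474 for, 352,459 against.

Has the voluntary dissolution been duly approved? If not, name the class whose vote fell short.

Not approved — the Series A shares did not give the required vote.

Series A: 2/3 of 8534722 = 5689814.67, rounded up to 5689815; 5,689,815 required, 5,689,166 in favor — not approved.
Series B: 3/5 of 524174 = 314504.40, rounded up to 314505; 314,505 required, 314,505 in favor — approved.
Series C: 2/3 of 2502710 = 1668473.33, rounded up to 1668474; 1,668,474 required, 1,668,474 in favor — approved.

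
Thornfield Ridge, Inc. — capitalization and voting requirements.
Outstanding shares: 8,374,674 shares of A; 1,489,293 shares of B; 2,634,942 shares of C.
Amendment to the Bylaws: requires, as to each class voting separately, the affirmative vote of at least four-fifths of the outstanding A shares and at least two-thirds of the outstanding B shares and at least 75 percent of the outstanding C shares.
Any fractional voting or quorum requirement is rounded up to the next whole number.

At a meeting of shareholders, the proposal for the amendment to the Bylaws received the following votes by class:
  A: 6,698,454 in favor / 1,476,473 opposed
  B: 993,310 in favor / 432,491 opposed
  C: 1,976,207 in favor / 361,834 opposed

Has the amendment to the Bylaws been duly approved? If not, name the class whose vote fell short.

A: 4/5 of 8374674 = 6699739.20, rounded up to 6699740; 6,699,740 required, 6,698,454 in favor — not approved.
B: 2/3 of 1489293 = 992862; 992,862 required, 993,310 in favor — approved.
C: 3/4 of 2634942 = 1976206.50, rounded up to 1976207; 1,976,207 required, 1,976,207 in favor — approved.

Not approved — the A shares did not give the required vote.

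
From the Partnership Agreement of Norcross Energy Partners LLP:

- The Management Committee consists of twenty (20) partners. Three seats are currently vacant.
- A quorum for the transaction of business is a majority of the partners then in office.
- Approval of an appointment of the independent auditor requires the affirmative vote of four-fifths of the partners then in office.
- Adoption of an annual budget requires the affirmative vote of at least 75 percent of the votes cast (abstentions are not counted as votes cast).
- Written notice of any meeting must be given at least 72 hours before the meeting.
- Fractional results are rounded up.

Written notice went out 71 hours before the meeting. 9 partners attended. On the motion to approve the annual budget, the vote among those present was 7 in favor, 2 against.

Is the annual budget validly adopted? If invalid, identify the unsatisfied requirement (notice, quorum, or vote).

Invalid — notice requirement not satisfied.

Notice: 71 hours given; 72 required (71 < 72). Not satisfied.
Quorum: 9 present; quorum is 9. Satisfied.
Vote: the annual budget requires three-fourths of the votes cast (9). 3/4 of 9 = 6.75, rounded up to 7, so 7 affirmative votes are needed; 7 voted in favor. Satisfied.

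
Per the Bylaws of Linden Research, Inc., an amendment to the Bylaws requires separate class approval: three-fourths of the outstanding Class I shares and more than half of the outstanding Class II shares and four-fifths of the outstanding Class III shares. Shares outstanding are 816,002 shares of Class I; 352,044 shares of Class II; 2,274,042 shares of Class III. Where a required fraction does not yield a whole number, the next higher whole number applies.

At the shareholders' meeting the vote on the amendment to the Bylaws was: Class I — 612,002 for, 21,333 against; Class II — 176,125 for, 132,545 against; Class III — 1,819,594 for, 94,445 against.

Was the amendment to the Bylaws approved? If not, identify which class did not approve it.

Approved — every class gave the required vote.

Class I: 3/4 of 816002 = 612001.50, rounded up to 612002; 612,002 required, 612,002 in favor — approved.
Class II: a majority of 352044 is 176023; 176,023 required, 176,125 in favor — approved.
Class III: 4/5 of 2274042 = 1819233.60, rounded up to 1819234; 1,819,234 required, 1,819,594 in favor — approved.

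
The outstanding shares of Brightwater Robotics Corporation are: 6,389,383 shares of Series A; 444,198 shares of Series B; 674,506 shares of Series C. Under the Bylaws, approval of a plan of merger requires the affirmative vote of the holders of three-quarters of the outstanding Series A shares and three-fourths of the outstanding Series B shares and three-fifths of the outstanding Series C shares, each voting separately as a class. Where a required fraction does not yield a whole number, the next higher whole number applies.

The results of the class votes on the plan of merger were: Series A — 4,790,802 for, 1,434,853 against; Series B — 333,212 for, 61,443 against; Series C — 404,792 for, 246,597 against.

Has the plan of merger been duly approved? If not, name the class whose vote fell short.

Not approved — the Series A shares did not give the required vote.

Series A: 3/4 of 6389383 = 4792037.25, rounded up to 4792038; 4,792,038 required, 4,790,802 in favor — not approved.
Series B: 3/4 of 444198 = 333148.50, rounded up to 333149; 333,149 required, 333,212 in favor — approved.
Series C: 3/5 of 674506 = 404703.60, rounded up to 404704; 404,704 required, 404,792 in favor — approved.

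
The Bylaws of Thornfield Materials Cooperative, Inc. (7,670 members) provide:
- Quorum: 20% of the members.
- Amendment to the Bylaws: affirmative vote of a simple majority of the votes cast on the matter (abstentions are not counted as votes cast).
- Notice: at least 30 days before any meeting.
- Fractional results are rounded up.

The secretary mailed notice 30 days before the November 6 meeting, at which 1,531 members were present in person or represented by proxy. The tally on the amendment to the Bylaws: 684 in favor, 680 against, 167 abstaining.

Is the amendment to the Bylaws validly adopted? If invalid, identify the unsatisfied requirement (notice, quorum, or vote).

Invalid — quorum requirement not satisfied.

Notice: 30 days given; 30 required. Satisfied.
Quorum: 20% of 7,670 = 1,534; 1,531 present. Not satisfied.
Vote: requires a majority of the votes cast (1,531 − 167 abstaining = 1,364); a majority of 1364 is 683, so 683 needed; 684 in favor. Satisfied.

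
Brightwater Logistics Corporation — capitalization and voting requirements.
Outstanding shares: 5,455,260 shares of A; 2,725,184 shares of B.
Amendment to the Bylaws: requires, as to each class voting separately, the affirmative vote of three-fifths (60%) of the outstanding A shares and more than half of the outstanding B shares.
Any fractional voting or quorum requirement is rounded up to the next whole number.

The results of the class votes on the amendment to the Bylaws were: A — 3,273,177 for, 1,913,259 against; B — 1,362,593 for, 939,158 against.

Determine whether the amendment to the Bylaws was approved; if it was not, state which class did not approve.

A: 3/5 of 5455260 = 3273156; 3,273,156 required, 3,273,177 in favor — approved.
B: a majority of 2725184 is 1362593; 1,362,593 required, 1,362,593 in favor — approved.

Approved — every class gave the required vote.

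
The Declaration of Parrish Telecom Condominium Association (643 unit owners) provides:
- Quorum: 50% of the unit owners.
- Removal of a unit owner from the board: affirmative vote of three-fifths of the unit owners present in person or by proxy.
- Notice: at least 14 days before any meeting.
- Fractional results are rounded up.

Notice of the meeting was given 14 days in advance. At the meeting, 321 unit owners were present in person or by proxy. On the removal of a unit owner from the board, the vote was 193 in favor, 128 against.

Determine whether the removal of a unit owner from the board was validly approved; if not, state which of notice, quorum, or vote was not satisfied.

Notice: 14 days given; 14 required. Satisfied.
Quorum: 50% of 643 = 321.50, rounded up to 322; 321 present. Not satisfied.
Vote: requires three-fifths of those present (321); 3/5 of 321 = 192.60, rounded up to 193, so 193 needed; 193 in favor. Satisfied.

Invalid — quorum requirement not satisfied.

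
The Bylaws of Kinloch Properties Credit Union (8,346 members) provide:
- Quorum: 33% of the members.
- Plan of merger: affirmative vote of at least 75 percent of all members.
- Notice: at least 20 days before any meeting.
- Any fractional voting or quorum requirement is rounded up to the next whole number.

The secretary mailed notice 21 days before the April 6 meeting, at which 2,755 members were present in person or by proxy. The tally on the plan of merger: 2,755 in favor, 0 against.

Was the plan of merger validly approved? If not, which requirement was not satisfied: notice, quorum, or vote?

Notice: 21 days given; 20 required. Satisfied.
Quorum: 33% of 8,346 = 2,754.18, rounded up to 2,755; 2,755 present. Satisfied.
Vote: requires three-fourths of all members (8,346); 3/4 of 8346 = 6259.50, rounded up to 6260, so 6,260 needed; 2,755 in favor. Not satisfied.

Invalid — vote requirement not satisfied.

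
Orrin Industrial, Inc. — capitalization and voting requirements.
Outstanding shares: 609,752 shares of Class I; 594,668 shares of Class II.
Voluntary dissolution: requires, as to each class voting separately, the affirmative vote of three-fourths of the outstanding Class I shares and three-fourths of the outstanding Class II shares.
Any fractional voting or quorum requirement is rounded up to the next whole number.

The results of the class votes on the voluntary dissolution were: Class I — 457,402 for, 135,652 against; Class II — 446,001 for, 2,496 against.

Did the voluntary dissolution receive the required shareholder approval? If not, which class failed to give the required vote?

Class I: 3/4 of 609752 = 457314; 457,314 required, 457,402 in favor — approved.
Class II: 3/4 of 594668 = 446001; 446,001 required, 446,001 in favor — approved.

Approved — every class gave the required vote.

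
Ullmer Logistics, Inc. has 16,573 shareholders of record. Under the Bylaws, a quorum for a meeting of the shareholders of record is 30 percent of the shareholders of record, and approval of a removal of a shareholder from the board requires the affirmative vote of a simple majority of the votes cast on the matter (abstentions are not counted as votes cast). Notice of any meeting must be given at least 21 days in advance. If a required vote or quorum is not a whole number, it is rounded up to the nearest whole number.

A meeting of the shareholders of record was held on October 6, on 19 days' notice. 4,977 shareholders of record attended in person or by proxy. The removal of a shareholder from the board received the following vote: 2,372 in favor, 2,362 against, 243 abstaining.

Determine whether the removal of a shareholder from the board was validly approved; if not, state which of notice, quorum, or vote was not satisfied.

Notice: 19 days given; 21 required. Not satisfied.
Quorum: 30% of 16,573 = 4,971.90, rounded up to 4,972; 4,977 present. Satisfied.
Vote: requires a majority of the votes cast (4,977 − 243 abstaining = 4,734); a majority of 4734 is 2368, so 2,368 needed; 2,372 in favor. Satisfied.

Invalid — notice requirement not satisfied.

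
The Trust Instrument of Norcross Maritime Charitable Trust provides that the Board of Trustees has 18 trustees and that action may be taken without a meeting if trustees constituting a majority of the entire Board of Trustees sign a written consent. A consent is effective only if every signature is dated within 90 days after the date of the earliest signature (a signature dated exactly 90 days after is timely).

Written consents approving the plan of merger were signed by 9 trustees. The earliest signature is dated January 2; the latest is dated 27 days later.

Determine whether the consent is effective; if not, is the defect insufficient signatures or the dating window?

Not effective — insufficient signatures.

Signatures required: a majority of 18 — a majority of 18 is 10, so 10 needed; 9 signed. Insufficient.
Dating window: the latest signature is 27 days after the earliest; the limit is 90 days. Within the window.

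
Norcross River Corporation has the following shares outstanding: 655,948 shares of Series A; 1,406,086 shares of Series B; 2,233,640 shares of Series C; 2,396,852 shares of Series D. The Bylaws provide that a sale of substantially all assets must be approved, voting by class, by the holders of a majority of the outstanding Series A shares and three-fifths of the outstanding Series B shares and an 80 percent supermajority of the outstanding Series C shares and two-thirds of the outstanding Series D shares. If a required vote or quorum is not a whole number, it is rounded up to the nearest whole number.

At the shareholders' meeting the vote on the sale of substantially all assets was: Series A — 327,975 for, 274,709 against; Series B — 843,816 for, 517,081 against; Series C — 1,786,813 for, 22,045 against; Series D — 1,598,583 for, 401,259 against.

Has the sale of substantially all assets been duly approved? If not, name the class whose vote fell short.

Not approved — the Series C shares did not give the required vote.

Series A: a majority of 655948 is 327975; 327,975 required, 327,975 in favor — approved.
Series B: 3/5 of 1406086 = 843651.60, rounded up to 843652; 843,652 required, 843,816 in favor — approved.
Series C: 4/5 of 2233640 = 1786912; 1,786,912 required, 1,786,813 in favor — not approved.
Series D: 2/3 of 2396852 = 1597901.33, rounded up to 1597902; 1,597,902 required, 1,598,583 in favor — approved.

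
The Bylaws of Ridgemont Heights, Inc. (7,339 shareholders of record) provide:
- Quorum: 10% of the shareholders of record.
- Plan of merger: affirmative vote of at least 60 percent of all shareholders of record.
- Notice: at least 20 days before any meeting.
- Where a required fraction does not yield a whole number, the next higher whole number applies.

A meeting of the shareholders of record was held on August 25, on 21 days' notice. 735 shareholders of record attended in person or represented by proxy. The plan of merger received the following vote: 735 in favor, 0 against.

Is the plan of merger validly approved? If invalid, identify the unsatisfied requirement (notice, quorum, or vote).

Notice: 21 days given; 20 required. Satisfied.
Quorum: 10% of 7,339 = 733.90, rounded up to 734; 735 present. Satisfied.
Vote: requires three-fifths of all shareholders of record (7,339); 3/5 of 7339 = 4403.40, rounded up to 4404, so 4,404 needed; 735 in favor. Not satisfied.

Invalid — vote requirement not satisfied.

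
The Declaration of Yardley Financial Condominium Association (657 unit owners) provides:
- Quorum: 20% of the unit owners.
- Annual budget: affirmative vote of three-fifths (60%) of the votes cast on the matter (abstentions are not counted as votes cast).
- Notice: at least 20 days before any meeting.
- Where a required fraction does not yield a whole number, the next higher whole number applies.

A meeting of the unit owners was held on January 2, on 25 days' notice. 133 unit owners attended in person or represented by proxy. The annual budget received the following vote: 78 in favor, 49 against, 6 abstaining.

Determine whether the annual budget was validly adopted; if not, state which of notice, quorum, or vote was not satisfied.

Notice: 25 days given; 20 required. Satisfied.
Quorum: 20% of 657 = 131.40, rounded up to 132; 133 present. Satisfied.
Vote: requires three-fifths of the votes cast (133 − 6 abstaining = 127); 3/5 of 127 = 76.20, rounded up to 77, so 77 needed; 78 in favor. Satisfied.

Valid — all requirements satisfied.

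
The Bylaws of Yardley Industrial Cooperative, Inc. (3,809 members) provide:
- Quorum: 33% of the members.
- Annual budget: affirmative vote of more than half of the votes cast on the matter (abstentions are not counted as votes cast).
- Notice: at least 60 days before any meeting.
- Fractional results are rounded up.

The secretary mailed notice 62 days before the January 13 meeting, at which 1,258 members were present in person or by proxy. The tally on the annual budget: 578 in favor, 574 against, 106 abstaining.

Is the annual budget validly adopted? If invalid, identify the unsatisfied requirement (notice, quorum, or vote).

Valid — all requirements satisfied.

Notice: 62 days given; 60 required. Satisfied.
Quorum: 33% of 3,809 = 1,256.97, rounded up to 1,257; 1,258 present. Satisfied.
Vote: requires a majority of the votes cast (1,258 − 106 abstaining = 1,152); a majority of 1152 is 577, so 577 needed; 578 in favor. Satisfied.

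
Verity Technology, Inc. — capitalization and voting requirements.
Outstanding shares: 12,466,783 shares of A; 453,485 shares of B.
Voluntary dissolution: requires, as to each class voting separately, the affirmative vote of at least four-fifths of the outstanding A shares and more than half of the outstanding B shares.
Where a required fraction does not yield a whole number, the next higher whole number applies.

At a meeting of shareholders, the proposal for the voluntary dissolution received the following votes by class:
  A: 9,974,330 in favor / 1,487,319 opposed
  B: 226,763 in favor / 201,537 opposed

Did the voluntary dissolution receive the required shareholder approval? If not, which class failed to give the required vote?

Approved — every class gave the required vote.

A: 4/5 of 12466783 = 9973426.40, rounded up to 9973427; 9,973,427 required, 9,974,330 in favor — approved.
B: a majority of 453485 is 226743; 226,743 required, 226,763 in favor — approved.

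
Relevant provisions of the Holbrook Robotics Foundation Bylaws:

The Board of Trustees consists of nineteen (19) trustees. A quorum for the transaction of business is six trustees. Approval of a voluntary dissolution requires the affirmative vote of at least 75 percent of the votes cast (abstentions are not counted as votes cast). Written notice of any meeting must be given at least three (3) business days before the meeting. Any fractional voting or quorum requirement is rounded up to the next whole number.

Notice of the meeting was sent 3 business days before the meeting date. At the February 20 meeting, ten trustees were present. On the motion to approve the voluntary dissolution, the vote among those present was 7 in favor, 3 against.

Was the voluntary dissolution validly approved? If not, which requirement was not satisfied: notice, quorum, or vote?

Notice: 3 business days given; 3 required (3 ≥ 3). Satisfied.
Quorum: 10 present; quorum is 6. Satisfied.
Vote: the voluntary dissolution requires three-fourths of the votes cast (10). 3/4 of 10 = 7.50, rounded up to 8, so 8 affirmative votes are needed; 7 voted in favor. Not satisfied.

Invalid — vote requirement not satisfied.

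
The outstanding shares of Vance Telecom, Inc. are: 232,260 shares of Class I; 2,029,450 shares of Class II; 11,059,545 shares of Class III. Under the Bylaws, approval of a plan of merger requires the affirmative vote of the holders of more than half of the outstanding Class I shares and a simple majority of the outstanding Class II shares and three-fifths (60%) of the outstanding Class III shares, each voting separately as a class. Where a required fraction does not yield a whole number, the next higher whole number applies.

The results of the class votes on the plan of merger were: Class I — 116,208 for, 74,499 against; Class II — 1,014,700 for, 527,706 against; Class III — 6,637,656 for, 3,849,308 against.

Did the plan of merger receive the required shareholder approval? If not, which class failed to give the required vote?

Class I: a majority of 232260 is 116131; 116,131 required, 116,208 in favor — approved.
Class II: a majority of 2029450 is 1014726; 1,014,726 required, 1,014,700 in favor — not approved.
Class III: 3/5 of 11059545 = 6635727; 6,635,727 required, 6,637,656 in favor — approved.

Not approved — the Class II shares did not give the required vote.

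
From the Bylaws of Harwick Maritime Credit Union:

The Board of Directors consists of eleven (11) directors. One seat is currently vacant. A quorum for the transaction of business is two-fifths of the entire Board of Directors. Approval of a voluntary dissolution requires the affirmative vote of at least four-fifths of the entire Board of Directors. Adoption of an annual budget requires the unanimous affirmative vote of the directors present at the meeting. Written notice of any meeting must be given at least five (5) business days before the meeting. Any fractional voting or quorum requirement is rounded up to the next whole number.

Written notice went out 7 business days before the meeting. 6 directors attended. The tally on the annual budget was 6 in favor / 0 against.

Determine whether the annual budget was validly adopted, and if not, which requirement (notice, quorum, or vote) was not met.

Valid — all requirements satisfied.

Notice: 7 business days given; 5 required (7 ≥ 5). Satisfied.
Quorum: 6 present; quorum is 5. Satisfied.
Vote: the annual budget requires the unanimous vote of the directors present (6). Unanimous means all 6, so 6 affirmative votes are needed; 6 voted in favor. Satisfied.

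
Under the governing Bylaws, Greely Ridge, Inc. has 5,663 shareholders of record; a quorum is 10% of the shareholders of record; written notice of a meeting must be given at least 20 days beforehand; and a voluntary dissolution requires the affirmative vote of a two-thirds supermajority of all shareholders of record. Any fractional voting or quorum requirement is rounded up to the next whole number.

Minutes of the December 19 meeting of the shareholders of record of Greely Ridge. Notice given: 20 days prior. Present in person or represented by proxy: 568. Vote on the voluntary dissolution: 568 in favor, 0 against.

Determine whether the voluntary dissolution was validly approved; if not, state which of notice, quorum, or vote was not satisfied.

Notice: 20 days given; 20 required. Satisfied.
Quorum: 10% of 5,663 = 566.30, rounded up to 567; 568 present. Satisfied.
Vote: requires two-thirds of all shareholders of record (5,663); 2/3 of 5663 = 3775.33, rounded up to 3776, so 3,776 needed; 568 in favor. Not satisfied.

Invalid — vote requirement not satisfied.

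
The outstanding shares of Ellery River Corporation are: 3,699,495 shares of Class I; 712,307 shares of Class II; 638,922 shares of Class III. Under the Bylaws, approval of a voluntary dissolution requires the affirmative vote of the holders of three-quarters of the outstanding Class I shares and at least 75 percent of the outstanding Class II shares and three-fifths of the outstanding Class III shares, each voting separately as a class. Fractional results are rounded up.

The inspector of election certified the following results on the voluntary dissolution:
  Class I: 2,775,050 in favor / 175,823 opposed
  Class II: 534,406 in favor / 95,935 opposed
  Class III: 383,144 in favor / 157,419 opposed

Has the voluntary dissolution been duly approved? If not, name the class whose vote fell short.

Class I: 3/4 of 3699495 = 2774621.25, rounded up to 2774622; 2,774,622 required, 2,775,050 in favor — approved.
Class II: 3/4 of 712307 = 534230.25, rounded up to 534231; 534,231 required, 534,406 in favor — approved.
Class III: 3/5 of 638922 = 383353.20, rounded up to 383354; 383,354 required, 383,144 in favor — not approved.

Not approved — the Class III shares did not give the required vote.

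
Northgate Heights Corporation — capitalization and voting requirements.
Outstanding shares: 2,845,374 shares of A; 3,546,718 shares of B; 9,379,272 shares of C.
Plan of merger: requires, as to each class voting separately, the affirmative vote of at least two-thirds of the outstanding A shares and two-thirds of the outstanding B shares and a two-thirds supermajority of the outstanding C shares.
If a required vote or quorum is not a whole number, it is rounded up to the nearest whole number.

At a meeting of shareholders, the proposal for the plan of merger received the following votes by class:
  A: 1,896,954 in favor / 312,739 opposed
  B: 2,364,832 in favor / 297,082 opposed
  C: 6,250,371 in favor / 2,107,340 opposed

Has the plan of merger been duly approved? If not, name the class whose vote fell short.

Not approved — the C shares did not give the required vote.

A: 2/3 of 2845374 = 1896916; 1,896,916 required, 1,896,954 in favor — approved.
B: 2/3 of 3546718 = 2364478.67, rounded up to 2364479; 2,364,479 required, 2,364,832 in favor — approved.
C: 2/3 of 9379272 = 6252848; 6,252,848 required, 6,250,371 in favor — not approved.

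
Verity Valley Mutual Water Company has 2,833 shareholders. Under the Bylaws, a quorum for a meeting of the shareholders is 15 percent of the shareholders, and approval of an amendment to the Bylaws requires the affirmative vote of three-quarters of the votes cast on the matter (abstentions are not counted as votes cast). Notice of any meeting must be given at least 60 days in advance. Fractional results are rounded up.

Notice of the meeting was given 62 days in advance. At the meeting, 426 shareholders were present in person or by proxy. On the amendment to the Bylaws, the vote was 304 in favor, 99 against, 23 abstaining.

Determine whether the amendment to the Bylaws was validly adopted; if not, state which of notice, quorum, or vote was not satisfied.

Notice: 62 days given; 60 required. Satisfied.
Quorum: 15% of 2,833 = 424.95, rounded up to 425; 426 present. Satisfied.
Vote: requires three-fourths of the votes cast (426 − 23 abstaining = 403); 3/4 of 403 = 302.25, rounded up to 303, so 303 needed; 304 in favor. Satisfied.

Valid — all requirements satisfied.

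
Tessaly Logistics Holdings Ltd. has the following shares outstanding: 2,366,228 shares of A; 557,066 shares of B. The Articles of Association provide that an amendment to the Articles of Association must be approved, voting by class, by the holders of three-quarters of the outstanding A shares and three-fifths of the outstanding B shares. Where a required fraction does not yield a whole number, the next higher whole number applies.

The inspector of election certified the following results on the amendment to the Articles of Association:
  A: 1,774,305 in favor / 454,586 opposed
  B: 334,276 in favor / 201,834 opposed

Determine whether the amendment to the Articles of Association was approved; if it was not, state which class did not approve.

A: 3/4 of 2366228 = 1774671; 1,774,671 required, 1,774,305 in favor — not approved.
B: 3/5 of 557066 = 334239.60, rounded up to 334240; 334,240 required, 334,276 in favor — approved.

Not approved — the A shares did not give the required vote.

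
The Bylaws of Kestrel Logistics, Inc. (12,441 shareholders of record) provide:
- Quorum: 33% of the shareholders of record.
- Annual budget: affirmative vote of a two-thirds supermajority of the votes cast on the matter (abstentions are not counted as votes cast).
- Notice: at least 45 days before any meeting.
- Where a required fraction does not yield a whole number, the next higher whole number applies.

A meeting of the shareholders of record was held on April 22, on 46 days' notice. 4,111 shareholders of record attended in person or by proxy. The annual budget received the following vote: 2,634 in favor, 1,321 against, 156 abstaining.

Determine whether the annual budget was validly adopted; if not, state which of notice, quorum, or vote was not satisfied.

Invalid — vote requirement not satisfied.

Notice: 46 days given; 45 required. Satisfied.
Quorum: 33% of 12,441 = 4,105.53, rounded up to 4,106; 4,111 present. Satisfied.
Vote: requires two-thirds of the votes cast (4,111 − 156 abstaining = 3,955); 2/3 of 3955 = 2636.67, rounded up to 2637, so 2,637 needed; 2,634 in favor. Not satisfied.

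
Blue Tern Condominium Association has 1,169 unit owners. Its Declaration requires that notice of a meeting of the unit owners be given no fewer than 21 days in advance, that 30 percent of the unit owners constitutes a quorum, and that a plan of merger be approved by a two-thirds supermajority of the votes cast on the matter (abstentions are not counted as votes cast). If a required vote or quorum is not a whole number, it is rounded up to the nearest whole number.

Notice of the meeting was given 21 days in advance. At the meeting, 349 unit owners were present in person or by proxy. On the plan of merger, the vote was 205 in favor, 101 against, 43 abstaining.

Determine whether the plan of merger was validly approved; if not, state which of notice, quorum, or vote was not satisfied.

Notice: 21 days given; 21 required. Satisfied.
Quorum: 30% of 1,169 = 350.70, rounded up to 351; 349 present. Not satisfied.
Vote: requires two-thirds of the votes cast (349 − 43 abstaining = 306); 2/3 of 306 = 204, so 204 needed; 205 in favor. Satisfied.

Invalid — quorum requirement not satisfied.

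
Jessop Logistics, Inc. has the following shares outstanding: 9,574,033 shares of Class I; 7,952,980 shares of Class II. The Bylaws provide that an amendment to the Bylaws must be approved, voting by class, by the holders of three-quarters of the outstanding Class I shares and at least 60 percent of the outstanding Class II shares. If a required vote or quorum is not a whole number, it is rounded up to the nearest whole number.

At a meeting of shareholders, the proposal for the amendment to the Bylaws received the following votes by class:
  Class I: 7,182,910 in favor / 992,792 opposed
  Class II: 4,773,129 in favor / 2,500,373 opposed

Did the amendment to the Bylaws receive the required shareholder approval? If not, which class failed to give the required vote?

Class I: 3/4 of 9574033 = 7180524.75, rounded up to 7180525; 7,180,525 required, 7,182,910 in favor — approved.
Class II: 3/5 of 7952980 = 4771788; 4,771,788 required, 4,773,129 in favor — approved.

Approved — every class gave the required vote.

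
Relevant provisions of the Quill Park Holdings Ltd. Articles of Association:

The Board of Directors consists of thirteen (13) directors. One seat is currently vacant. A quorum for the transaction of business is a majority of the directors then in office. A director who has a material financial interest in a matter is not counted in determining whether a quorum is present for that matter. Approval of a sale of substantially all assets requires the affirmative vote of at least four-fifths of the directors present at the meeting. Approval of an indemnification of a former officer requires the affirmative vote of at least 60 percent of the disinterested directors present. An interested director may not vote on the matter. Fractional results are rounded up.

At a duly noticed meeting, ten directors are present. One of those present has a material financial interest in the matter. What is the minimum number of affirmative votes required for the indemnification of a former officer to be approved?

6

The indemnification of a former officer requires three-fifths of the disinterested directors present (10 − 1 = 9).
3/5 of 9 = 5.40, rounded up to 6.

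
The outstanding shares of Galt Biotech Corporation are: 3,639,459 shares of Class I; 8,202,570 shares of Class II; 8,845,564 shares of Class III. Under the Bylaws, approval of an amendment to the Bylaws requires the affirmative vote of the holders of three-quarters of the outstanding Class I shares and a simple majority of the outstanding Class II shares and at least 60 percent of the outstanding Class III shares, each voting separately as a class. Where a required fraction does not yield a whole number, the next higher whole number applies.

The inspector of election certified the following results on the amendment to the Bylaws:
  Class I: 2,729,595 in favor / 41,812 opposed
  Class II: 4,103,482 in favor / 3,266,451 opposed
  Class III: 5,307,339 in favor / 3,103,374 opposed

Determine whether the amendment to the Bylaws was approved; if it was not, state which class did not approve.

Class I: 3/4 of 3639459 = 2729594.25, rounded up to 2729595; 2,729,595 required, 2,729,595 in favor — approved.
Class II: a majority of 8202570 is 4101286; 4,101,286 required, 4,103,482 in favor — approved.
Class III: 3/5 of 8845564 = 5307338.40, rounded up to 5307339; 5,307,339 required, 5,307,339 in favor — approved.

Approved — every class gave the required vote.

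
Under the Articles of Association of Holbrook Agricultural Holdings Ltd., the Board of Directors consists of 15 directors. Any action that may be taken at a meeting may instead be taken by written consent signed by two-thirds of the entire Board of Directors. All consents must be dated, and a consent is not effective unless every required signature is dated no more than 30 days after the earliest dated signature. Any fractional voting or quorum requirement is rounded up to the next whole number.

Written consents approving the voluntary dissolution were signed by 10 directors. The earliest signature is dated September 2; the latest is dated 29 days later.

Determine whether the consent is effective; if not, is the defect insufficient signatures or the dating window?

Effective — both the signature and dating-window requirements are satisfied.

Signatures required: two-thirds of 15 — 2/3 of 15 = 10, so 10 needed; 10 signed. Sufficient.
Dating window: the latest signature is 29 days after the earliest; the limit is 30 days. Within the window.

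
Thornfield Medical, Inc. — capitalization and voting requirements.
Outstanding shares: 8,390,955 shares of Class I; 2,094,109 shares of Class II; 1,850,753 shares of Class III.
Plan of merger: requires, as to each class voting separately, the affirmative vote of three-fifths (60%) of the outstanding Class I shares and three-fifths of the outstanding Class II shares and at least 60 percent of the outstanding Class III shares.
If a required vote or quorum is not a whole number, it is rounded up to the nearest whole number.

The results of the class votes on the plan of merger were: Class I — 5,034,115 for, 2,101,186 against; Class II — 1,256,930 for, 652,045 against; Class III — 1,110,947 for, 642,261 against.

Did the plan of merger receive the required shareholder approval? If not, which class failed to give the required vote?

Not approved — the Class I shares did not give the required vote.

Class I: 3/5 of 8390955 = 5034573; 5,034,573 required, 5,034,115 in favor — not approved.
Class II: 3/5 of 2094109 = 1256465.40, rounded up to 1256466; 1,256,466 required, 1,256,930 in favor — approved.
Class III: 3/5 of 1850753 = 1110451.80, rounded up to 1110452; 1,110,452 required, 1,110,947 in favor — approved.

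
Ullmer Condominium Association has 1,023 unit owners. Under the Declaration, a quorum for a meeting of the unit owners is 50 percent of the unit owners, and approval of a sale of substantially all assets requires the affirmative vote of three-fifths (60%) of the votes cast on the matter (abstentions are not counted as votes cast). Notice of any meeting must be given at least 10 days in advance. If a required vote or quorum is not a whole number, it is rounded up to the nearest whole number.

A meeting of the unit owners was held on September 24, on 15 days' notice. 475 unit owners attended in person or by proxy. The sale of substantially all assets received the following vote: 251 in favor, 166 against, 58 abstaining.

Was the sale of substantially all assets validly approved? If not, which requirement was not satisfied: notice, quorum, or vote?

Notice: 15 days given; 10 required. Satisfied.
Quorum: 50% of 1,023 = 511.50, rounded up to 512; 475 present. Not satisfied.
Vote: requires three-fifths of the votes cast (475 − 58 abstaining = 417); 3/5 of 417 = 250.20, rounded up to 251, so 251 needed; 251 in favor. Satisfied.

Invalid — quorum requirement not satisfied.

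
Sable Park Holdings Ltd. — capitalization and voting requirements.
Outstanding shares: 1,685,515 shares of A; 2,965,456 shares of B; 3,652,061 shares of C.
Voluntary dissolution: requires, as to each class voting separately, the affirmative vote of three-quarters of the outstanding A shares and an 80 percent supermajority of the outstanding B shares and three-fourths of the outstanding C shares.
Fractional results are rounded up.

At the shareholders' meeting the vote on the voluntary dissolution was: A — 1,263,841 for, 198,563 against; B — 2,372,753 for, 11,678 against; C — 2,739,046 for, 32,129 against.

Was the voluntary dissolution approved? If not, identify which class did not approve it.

Not approved — the A shares did not give the required vote.

A: 3/4 of 1685515 = 1264136.25, rounded up to 1264137; 1,264,137 required, 1,263,841 in favor — not approved.
B: 4/5 of 2965456 = 2372364.80, rounded up to 2372365; 2,372,365 required, 2,372,753 in favor — approved.
C: 3/4 of 3652061 = 2739045.75, rounded up to 2739046; 2,739,046 required, 2,739,046 in favor — approved.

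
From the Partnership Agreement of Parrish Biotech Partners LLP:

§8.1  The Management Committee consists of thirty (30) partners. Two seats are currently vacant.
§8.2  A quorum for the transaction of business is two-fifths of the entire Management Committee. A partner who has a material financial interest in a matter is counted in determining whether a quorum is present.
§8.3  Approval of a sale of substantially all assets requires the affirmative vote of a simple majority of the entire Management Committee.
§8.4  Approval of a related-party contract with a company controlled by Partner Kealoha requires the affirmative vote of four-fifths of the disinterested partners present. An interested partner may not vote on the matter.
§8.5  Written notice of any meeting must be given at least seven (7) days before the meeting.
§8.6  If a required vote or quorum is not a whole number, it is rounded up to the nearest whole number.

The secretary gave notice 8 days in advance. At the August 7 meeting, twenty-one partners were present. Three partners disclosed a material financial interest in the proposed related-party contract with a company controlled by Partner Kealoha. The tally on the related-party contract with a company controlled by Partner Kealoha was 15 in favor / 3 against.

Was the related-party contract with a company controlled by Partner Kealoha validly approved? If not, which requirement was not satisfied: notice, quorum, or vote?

Notice: 8 days given; 7 required (8 ≥ 7). Satisfied.
Quorum: 21 present (interested partners count toward quorum); quorum is 12. Satisfied.
Vote: the related-party contract with a company controlled by Partner Kealoha requires four-fifths of the disinterested partners present (21 − 3 = 18). 4/5 of 18 = 14.40, rounded up to 15, so 15 affirmative votes are needed; 15 voted in favor. Satisfied.

Valid — all requirements satisfied.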